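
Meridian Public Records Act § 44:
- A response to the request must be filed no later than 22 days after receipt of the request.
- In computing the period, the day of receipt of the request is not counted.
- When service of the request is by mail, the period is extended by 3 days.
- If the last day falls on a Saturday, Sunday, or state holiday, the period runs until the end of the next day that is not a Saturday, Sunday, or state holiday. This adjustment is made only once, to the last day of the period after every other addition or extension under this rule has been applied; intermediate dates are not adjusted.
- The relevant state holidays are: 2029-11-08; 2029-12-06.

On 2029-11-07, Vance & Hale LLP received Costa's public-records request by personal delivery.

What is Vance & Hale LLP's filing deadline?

22 days after 2029-11-07 is November 29, 2029.
Service was not by mail, so no mail extension applies.
November 29, 2029 is a Thursday and not a state holiday, so no extension applies.

November 29, 2029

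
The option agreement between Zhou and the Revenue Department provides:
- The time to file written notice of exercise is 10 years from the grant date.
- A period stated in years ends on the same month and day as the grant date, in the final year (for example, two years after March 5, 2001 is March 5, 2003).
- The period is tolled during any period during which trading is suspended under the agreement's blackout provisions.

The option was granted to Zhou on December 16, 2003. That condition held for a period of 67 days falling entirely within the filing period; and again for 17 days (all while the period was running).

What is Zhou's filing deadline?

March 10, 2014

10 years after December 16, 2003 is December 16, 2013.
Tolling adds 67 days: December 16, 2013 + 67 days = February 21, 2014.
Tolling adds 17 days: February 21, 2014 + 17 days = March 10, 2014.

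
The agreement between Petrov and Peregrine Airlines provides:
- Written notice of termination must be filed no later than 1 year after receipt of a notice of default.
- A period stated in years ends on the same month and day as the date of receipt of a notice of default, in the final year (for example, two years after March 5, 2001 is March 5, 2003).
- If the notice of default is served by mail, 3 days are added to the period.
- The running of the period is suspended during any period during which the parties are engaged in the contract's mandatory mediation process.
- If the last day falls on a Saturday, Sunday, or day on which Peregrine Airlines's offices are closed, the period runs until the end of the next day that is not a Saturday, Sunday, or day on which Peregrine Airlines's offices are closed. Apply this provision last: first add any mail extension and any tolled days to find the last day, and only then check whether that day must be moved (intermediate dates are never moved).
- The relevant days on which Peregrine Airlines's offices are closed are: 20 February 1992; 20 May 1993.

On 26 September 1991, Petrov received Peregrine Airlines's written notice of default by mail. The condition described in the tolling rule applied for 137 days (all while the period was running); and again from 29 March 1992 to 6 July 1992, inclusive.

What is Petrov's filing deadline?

1 year after 26 September 1991 is September 26, 1992.
Service was by mail, adding 3 days: September 26, 1992 + 3 days = September 29, 1992.
Tolling adds 137 days: September 29, 1992 + 137 days = February 13, 1993.
From March 29, 1992 through July 6, 1992 inclusive is 100 days; tolling adds 100 days: February 13, 1993 + 100 days = May 24, 1993.
May 24, 1993 is a Monday and not a day on which Peregrine Airlines's offices are closed, so no extension applies.

May 24, 1993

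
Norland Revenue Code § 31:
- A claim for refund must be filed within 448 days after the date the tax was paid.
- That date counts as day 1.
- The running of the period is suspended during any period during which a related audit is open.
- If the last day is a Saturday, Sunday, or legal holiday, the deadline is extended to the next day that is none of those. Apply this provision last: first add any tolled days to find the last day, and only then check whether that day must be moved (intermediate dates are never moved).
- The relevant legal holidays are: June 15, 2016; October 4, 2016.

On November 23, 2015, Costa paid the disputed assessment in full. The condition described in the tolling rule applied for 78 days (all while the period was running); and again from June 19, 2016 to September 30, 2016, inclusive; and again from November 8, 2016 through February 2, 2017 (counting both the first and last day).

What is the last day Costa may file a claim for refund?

Counting November 23, 2015 as day 1, day 448 is February 12, 2017.
Tolling adds 78 days: February 12, 2017 + 78 days = May 1, 2017.
From June 19, 2016 through September 30, 2016 inclusive is 104 days; tolling adds 104 days: May 1, 2017 + 104 days = August 13, 2017.
From November 8, 2016 through February 2, 2017 inclusive is 87 days; tolling adds 87 days: August 13, 2017 + 87 days = November 8, 2017.
November 8, 2017 is a Wednesday and not a legal holiday, so no extension applies.

November 8, 2017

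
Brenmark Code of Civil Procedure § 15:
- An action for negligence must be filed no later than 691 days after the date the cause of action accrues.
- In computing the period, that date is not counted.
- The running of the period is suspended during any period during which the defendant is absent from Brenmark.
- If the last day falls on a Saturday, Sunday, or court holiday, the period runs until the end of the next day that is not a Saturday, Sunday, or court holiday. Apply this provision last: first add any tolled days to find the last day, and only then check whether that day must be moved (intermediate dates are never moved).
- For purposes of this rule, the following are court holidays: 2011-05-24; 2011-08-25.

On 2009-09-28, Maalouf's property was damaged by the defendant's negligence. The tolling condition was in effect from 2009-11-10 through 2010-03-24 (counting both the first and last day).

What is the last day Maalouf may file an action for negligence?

691 days after 2009-09-28 is August 20, 2011.
From November 10, 2009 through March 24, 2010 inclusive is 135 days; tolling adds 135 days: August 20, 2011 + 135 days = January 2, 2012.
January 2, 2012 is a Monday and not a court holiday, so no extension applies.

January 2, 2012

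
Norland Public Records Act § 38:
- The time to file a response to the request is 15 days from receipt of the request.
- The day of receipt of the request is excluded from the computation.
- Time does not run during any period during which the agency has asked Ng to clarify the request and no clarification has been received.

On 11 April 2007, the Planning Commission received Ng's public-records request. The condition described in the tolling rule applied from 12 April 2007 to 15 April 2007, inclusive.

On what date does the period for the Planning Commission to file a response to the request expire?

April 30, 2007

15 days after 11 April 2007 is April 26, 2007.
From April 12, 2007 through April 15, 2007 inclusive is 4 days; tolling adds 4 days: April 26, 2007 + 4 days = April 30, 2007.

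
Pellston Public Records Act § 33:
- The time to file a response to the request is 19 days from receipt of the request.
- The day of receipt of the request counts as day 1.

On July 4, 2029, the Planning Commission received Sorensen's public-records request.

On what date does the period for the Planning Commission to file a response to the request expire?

Counting July 4, 2029 as day 1, day 19 is July 22, 2029.

July 22, 2029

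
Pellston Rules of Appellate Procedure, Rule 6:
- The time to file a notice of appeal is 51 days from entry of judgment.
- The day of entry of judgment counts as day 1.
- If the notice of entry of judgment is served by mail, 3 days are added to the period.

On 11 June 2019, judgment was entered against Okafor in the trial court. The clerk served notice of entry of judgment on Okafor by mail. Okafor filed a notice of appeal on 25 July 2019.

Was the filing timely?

Counting 11 June 2019 as day 1, day 51 is July 31, 2019.
Service was by mail, adding 3 days: July 31, 2019 + 3 days = August 3, 2019.
The deadline is August 3, 2019; the filing on July 25, 2019 is on or before that date.

Yes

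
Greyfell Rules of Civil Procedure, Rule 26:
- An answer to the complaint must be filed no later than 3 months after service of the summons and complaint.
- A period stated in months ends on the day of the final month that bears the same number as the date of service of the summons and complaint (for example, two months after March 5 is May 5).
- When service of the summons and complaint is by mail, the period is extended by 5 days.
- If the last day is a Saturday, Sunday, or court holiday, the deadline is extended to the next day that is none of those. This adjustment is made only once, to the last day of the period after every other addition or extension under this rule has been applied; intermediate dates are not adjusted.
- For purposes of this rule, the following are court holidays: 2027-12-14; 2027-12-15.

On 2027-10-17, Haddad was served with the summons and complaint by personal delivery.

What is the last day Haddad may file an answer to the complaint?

January 17, 2028

3 months after 2027-10-17 is January 17, 2028.
Service was not by mail, so no mail extension applies.
January 17, 2028 is a Monday and not a court holiday, so no extension applies.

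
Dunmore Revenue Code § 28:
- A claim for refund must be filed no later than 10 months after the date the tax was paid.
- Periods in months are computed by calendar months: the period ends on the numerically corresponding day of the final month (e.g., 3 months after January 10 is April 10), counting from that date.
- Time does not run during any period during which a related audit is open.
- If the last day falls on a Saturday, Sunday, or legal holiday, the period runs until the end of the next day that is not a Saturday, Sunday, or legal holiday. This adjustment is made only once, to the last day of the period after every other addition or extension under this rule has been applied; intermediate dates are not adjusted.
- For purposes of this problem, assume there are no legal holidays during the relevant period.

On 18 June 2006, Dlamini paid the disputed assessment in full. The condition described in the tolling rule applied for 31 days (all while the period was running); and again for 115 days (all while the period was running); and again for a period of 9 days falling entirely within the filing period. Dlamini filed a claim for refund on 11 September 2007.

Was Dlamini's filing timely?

10 months after 18 June 2006 is April 18, 2007.
Tolling adds 31 days: April 18, 2007 + 31 days = May 19, 2007.
Tolling adds 115 days: May 19, 2007 + 115 days = September 11, 2007.
Tolling adds 9 days: September 11, 2007 + 9 days = September 20, 2007.
September 20, 2007 is a Thursday and not a legal holiday, so no extension applies.
The deadline is September 20, 2007; the filing on September 11, 2007 is on or before that date.

Yes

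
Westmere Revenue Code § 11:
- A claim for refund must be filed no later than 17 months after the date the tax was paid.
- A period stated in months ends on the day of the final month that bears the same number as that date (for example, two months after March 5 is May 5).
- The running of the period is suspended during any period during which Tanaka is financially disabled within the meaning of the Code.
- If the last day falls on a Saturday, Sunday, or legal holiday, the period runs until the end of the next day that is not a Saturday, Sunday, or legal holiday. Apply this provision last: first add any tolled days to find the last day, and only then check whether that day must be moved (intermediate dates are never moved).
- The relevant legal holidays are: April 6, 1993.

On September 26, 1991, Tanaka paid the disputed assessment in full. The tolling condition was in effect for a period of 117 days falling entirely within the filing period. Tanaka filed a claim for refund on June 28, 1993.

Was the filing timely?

17 months after September 26, 1991 is February 26, 1993.
Tolling adds 117 days: February 26, 1993 + 117 days = June 23, 1993.
June 23, 1993 is a Wednesday and not a legal holiday, so no extension applies.
The deadline is June 23, 1993; the filing on June 28, 1993 is after that date.

No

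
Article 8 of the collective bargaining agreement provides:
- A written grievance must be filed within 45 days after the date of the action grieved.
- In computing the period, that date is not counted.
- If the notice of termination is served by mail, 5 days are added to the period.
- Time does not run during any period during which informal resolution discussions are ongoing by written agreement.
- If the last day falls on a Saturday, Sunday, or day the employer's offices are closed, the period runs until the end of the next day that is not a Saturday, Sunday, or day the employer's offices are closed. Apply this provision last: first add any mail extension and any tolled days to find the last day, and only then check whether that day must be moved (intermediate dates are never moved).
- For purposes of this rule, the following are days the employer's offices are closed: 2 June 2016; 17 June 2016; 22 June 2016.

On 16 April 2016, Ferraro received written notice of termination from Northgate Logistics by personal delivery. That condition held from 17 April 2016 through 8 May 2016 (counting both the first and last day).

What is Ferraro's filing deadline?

June 23, 2016

45 days after 16 April 2016 is May 31, 2016.
Service was not by mail, so no mail extension applies.
From April 17, 2016 through May 8, 2016 inclusive is 22 days; tolling adds 22 days: May 31, 2016 + 22 days = June 22, 2016.
June 22, 2016 is a listed holiday. The next qualifying day is June 23, 2016.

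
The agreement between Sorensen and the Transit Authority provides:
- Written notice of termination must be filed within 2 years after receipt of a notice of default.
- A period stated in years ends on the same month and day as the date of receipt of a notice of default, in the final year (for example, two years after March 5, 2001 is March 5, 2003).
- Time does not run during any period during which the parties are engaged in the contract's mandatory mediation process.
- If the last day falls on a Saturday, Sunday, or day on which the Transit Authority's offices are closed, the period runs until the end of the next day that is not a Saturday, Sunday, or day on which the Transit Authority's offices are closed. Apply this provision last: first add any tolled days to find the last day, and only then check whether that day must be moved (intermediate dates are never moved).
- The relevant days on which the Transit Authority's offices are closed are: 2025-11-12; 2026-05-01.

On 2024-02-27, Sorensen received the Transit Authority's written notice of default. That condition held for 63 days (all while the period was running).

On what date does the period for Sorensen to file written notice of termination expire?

2 years after 2024-02-27 is February 27, 2026.
Tolling adds 63 days: February 27, 2026 + 63 days = May 1, 2026.
May 1, 2026 is a listed holiday; May 2, 2026 is Saturday; May 3, 2026 is Sunday. The next qualifying day is May 4, 2026.

May 4, 2026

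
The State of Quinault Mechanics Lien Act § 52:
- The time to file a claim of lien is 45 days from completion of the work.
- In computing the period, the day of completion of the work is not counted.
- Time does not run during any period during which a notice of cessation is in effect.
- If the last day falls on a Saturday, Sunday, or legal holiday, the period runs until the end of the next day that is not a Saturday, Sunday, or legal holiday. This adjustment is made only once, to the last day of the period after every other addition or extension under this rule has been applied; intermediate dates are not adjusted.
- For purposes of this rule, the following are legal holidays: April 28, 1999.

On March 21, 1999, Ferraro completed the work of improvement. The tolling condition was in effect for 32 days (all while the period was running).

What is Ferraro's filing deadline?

45 days after March 21, 1999 is May 5, 1999.
Tolling adds 32 days: May 5, 1999 + 32 days = June 6, 1999.
June 6, 1999 is Sunday. The next qualifying day is June 7, 1999.

June 7, 1999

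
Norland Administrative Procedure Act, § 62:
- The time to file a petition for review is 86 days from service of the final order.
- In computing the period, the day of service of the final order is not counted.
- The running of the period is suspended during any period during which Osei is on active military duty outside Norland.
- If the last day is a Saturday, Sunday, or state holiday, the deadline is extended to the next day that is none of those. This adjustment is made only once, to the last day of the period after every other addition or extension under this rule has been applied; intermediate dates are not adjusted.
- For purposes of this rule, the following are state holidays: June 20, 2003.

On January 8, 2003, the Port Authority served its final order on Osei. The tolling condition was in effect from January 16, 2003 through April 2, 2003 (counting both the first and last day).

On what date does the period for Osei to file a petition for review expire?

June 23, 2003

86 days after January 8, 2003 is April 4, 2003.
From January 16, 2003 through April 2, 2003 inclusive is 77 days; tolling adds 77 days: April 4, 2003 + 77 days = June 20, 2003.
June 20, 2003 is a listed holiday; June 21, 2003 is Saturday; June 22, 2003 is Sunday. The next qualifying day is June 23, 2003.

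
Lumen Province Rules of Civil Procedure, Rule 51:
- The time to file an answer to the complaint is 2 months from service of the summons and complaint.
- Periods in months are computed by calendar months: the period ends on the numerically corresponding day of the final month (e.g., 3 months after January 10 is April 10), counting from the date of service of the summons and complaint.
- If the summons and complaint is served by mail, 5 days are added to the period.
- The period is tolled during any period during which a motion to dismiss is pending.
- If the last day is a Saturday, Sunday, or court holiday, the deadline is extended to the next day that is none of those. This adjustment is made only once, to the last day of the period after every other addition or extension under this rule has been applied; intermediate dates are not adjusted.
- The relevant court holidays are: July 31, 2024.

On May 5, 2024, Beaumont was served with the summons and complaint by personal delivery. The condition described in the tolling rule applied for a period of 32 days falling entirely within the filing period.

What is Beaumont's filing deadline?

August 6, 2024

2 months after May 5, 2024 is July 5, 2024.
Service was not by mail, so no mail extension applies.
Tolling adds 32 days: July 5, 2024 + 32 days = August 6, 2024.
August 6, 2024 is a Tuesday and not a court holiday, so no extension applies.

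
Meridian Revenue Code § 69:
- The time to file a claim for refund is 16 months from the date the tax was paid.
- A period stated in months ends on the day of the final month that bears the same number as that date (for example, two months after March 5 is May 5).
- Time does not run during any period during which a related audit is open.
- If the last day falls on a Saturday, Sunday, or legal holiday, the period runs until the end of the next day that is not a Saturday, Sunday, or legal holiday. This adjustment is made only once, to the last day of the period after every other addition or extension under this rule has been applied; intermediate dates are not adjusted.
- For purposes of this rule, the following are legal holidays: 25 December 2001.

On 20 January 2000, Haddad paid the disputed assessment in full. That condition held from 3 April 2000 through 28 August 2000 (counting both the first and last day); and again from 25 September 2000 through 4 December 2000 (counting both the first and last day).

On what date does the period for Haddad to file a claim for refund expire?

December 26, 2001

16 months after 20 January 2000 is May 20, 2001.
From April 3, 2000 through August 28, 2000 inclusive is 148 days; tolling adds 148 days: May 20, 2001 + 148 days = October 15, 2001.
From September 25, 2000 through December 4, 2000 inclusive is 71 days; tolling adds 71 days: October 15, 2001 + 71 days = December 25, 2001.
December 25, 2001 is a listed holiday. The next qualifying day is December 26, 2001.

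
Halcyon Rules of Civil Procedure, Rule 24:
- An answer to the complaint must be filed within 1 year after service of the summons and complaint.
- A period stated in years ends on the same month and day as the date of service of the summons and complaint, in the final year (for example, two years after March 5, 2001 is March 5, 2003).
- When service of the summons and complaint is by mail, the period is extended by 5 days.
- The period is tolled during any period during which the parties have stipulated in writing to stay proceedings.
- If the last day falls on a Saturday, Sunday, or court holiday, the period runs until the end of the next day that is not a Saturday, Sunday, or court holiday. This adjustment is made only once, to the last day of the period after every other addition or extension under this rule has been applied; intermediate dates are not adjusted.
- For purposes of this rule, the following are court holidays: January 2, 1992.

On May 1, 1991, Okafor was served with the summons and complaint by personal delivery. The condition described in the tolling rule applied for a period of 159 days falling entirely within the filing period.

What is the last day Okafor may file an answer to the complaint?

1 year after May 1, 1991 is May 1, 1992.
Service was not by mail, so no mail extension applies.
Tolling adds 159 days: May 1, 1992 + 159 days = October 7, 1992.
October 7, 1992 is a Wednesday and not a court holiday, so no extension applies.

October 7, 1992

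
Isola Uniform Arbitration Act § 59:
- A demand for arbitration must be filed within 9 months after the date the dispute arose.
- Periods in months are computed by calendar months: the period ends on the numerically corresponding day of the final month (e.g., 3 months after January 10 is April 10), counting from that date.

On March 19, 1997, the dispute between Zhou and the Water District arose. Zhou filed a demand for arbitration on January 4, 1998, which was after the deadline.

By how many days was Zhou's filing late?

16 days

9 months after March 19, 1997 is December 19, 1997.
The deadline is December 19, 1997; from December 19, 1997 to January 4, 1998 is 16 days.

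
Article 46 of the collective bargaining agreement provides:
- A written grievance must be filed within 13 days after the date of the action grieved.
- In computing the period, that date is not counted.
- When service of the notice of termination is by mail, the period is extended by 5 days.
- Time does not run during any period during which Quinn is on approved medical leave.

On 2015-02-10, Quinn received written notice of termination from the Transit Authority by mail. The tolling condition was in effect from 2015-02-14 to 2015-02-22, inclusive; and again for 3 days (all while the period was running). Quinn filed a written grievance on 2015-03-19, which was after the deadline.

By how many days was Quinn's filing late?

13 days after 2015-02-10 is February 23, 2015.
Service was by mail, adding 5 days: February 23, 2015 + 5 days = February 28, 2015.
From February 14, 2015 through February 22, 2015 inclusive is 9 days; tolling adds 9 days: February 28, 2015 + 9 days = March 9, 2015.
Tolling adds 3 days: March 9, 2015 + 3 days = March 12, 2015.
The deadline is March 12, 2015; from March 12, 2015 to March 19, 2015 is 7 days.

7 days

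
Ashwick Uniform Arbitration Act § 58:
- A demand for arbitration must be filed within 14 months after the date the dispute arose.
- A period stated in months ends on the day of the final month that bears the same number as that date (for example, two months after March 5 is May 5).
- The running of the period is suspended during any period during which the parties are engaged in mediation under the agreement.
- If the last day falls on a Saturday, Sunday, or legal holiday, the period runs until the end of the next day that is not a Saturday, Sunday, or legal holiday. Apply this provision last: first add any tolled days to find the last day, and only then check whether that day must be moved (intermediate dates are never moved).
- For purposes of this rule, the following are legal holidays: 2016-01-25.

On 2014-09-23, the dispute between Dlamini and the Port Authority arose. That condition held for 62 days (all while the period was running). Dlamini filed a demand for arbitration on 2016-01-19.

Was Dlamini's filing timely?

Yes

14 months after 2014-09-23 is November 23, 2015.
Tolling adds 62 days: November 23, 2015 + 62 days = January 24, 2016.
January 24, 2016 is Sunday; January 25, 2016 is a listed holiday. The next qualifying day is January 26, 2016.
The deadline is January 26, 2016; the filing on January 19, 2016 is on or before that date.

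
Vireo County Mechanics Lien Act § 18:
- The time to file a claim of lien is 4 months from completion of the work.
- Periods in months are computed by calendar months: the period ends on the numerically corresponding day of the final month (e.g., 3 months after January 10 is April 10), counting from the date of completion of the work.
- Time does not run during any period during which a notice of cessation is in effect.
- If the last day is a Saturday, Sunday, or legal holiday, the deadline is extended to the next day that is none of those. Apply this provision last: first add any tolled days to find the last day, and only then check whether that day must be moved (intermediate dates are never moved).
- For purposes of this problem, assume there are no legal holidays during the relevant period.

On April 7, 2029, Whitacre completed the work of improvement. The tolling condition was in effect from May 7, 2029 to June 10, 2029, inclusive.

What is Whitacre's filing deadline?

4 months after April 7, 2029 is August 7, 2029.
From May 7, 2029 through June 10, 2029 inclusive is 35 days; tolling adds 35 days: August 7, 2029 + 35 days = September 11, 2029.
September 11, 2029 is a Tuesday and not a legal holiday, so no extension applies.

September 11, 2029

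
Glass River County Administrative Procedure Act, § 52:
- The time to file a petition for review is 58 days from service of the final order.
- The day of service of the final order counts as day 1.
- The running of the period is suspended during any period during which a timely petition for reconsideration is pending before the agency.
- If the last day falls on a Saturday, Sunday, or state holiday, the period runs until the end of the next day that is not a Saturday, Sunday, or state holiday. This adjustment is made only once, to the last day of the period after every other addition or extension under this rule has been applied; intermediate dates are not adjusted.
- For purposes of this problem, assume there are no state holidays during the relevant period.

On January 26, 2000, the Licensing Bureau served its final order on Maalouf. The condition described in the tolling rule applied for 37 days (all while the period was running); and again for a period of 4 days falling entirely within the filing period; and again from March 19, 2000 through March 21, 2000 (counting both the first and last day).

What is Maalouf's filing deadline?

Counting January 26, 2000 as day 1, day 58 is March 23, 2000.
Tolling adds 37 days: March 23, 2000 + 37 days = April 29, 2000.
Tolling adds 4 days: April 29, 2000 + 4 days = May 3, 2000.
From March 19, 2000 through March 21, 2000 inclusive is 3 days; tolling adds 3 days: May 3, 2000 + 3 days = May 6, 2000.
May 6, 2000 is Saturday; May 7, 2000 is Sunday. The next qualifying day is May 8, 2000.

May 8, 2000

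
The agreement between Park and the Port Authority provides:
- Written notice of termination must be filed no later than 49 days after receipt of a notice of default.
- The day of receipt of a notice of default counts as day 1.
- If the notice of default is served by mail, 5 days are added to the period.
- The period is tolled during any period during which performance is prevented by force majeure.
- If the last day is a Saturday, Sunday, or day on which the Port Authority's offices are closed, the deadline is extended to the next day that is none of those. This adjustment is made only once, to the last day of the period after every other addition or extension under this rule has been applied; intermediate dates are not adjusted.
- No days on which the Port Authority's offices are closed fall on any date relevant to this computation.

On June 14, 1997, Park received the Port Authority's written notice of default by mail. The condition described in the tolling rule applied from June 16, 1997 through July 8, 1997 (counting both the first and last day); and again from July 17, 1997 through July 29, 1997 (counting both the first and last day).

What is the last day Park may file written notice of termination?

September 11, 1997

Counting June 14, 1997 as day 1, day 49 is August 1, 1997.
Service was by mail, adding 5 days: August 1, 1997 + 5 days = August 6, 1997.
From June 16, 1997 through July 8, 1997 inclusive is 23 days; tolling adds 23 days: August 6, 1997 + 23 days = August 29, 1997.
From July 17, 1997 through July 29, 1997 inclusive is 13 days; tolling adds 13 days: August 29, 1997 + 13 days = September 11, 1997.
September 11, 1997 is a Thursday and not a day on which the Port Authority's offices are closed, so no extension applies.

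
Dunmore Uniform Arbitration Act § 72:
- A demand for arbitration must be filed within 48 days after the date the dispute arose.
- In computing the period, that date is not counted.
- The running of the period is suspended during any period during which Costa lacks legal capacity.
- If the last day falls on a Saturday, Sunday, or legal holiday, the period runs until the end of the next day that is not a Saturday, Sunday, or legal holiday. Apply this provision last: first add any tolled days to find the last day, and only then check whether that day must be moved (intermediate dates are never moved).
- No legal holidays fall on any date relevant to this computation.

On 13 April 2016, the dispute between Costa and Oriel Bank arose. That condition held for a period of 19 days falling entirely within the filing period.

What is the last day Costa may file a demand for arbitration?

June 20, 2016

48 days after 13 April 2016 is May 31, 2016.
Tolling adds 19 days: May 31, 2016 + 19 days = June 19, 2016.
June 19, 2016 is Sunday. The next qualifying day is June 20, 2016.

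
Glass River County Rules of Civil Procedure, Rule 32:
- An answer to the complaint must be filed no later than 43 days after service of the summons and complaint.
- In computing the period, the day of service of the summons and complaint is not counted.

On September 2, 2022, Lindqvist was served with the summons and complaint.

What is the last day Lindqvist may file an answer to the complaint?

October 15, 2022

43 days after September 2, 2022 is October 15, 2022.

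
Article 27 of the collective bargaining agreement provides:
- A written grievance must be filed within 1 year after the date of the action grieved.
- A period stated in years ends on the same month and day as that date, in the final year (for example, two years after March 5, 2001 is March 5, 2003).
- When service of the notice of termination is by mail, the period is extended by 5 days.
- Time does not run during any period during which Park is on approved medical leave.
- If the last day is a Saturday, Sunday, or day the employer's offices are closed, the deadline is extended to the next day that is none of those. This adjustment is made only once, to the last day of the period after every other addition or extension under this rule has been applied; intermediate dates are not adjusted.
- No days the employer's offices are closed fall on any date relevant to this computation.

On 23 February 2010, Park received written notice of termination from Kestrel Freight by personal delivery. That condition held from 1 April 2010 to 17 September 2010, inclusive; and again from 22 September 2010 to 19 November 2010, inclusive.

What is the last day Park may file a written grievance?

October 10, 2011

1 year after 23 February 2010 is February 23, 2011.
Service was not by mail, so no mail extension applies.
From April 1, 2010 through September 17, 2010 inclusive is 170 days; tolling adds 170 days: February 23, 2011 + 170 days = August 12, 2011.
From September 22, 2010 through November 19, 2010 inclusive is 59 days; tolling adds 59 days: August 12, 2011 + 59 days = October 10, 2011.
October 10, 2011 is a Monday and not a day the employer's offices are closed, so no extension applies.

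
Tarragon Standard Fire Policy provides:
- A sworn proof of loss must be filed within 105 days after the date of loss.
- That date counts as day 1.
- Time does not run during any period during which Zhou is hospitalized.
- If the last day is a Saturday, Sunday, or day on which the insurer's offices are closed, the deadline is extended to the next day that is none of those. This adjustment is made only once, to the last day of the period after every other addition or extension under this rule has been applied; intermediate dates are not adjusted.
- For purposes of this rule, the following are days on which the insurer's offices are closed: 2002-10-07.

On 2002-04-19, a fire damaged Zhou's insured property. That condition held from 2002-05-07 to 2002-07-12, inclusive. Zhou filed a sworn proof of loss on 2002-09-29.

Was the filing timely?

Yes

Counting 2002-04-19 as day 1, day 105 is August 1, 2002.
From May 7, 2002 through July 12, 2002 inclusive is 67 days; tolling adds 67 days: August 1, 2002 + 67 days = October 7, 2002.
October 7, 2002 is a listed holiday. The next qualifying day is October 8, 2002.
The deadline is October 8, 2002; the filing on September 29, 2002 is on or before that date.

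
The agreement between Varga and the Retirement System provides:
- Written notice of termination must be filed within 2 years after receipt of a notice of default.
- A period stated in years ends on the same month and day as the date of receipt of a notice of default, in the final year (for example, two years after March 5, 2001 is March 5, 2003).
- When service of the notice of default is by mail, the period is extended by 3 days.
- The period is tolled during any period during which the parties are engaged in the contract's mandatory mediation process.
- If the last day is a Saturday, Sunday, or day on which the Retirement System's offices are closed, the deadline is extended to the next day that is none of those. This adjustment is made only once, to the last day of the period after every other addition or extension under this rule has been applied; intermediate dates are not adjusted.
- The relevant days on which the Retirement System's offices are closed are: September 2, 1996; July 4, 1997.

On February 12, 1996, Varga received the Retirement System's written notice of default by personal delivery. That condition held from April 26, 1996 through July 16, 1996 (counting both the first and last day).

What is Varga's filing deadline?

May 5, 1998

2 years after February 12, 1996 is February 12, 1998.
Service was not by mail, so no mail extension applies.
From April 26, 1996 through July 16, 1996 inclusive is 82 days; tolling adds 82 days: February 12, 1998 + 82 days = May 5, 1998.
May 5, 1998 is a Tuesday and not a day on which the Retirement System's offices are closed, so no extension applies.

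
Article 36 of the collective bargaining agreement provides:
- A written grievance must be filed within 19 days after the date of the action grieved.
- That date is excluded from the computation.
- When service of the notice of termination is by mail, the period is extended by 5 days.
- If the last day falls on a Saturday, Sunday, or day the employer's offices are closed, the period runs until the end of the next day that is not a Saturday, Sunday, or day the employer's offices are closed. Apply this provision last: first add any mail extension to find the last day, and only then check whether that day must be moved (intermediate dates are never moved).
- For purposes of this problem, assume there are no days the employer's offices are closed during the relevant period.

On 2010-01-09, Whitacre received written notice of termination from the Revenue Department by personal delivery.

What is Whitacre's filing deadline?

19 days after 2010-01-09 is January 28, 2010.
Service was not by mail, so no mail extension applies.
January 28, 2010 is a Thursday and not a day the employer's offices are closed, so no extension applies.

January 28, 2010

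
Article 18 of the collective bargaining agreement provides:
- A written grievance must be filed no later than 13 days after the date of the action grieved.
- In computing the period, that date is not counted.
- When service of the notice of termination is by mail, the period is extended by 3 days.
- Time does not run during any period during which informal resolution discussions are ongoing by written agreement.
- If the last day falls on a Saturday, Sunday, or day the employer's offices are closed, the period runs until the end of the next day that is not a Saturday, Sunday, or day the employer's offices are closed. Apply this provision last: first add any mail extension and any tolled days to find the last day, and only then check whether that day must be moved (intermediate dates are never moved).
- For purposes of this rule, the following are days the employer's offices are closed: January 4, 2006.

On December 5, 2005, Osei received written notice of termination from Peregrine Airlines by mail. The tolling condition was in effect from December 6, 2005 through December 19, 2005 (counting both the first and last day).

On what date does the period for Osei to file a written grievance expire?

January 5, 2006

13 days after December 5, 2005 is December 18, 2005.
Service was by mail, adding 3 days: December 18, 2005 + 3 days = December 21, 2005.
From December 6, 2005 through December 19, 2005 inclusive is 14 days; tolling adds 14 days: December 21, 2005 + 14 days = January 4, 2006.
January 4, 2006 is a listed holiday. The next qualifying day is January 5, 2006.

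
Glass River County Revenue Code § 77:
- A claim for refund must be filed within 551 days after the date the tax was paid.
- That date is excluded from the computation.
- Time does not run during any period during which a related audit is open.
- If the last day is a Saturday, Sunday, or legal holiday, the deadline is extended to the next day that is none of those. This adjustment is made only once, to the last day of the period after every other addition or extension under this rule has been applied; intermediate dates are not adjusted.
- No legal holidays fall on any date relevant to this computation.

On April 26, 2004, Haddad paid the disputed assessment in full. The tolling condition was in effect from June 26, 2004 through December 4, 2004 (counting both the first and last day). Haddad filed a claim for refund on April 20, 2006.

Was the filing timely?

No

551 days after April 26, 2004 is October 29, 2005.
From June 26, 2004 through December 4, 2004 inclusive is 162 days; tolling adds 162 days: October 29, 2005 + 162 days = April 9, 2006.
April 9, 2006 is Sunday. The next qualifying day is April 10, 2006.
The deadline is April 10, 2006; the filing on April 20, 2006 is after that date.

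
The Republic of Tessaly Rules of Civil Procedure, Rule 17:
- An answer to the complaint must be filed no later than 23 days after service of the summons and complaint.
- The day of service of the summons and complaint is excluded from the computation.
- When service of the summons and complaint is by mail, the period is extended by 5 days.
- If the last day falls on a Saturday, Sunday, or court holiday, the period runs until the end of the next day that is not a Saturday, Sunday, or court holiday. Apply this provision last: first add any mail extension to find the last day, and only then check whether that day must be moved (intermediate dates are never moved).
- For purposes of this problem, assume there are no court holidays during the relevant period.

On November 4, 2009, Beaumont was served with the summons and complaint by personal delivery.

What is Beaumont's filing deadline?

November 27, 2009

23 days after November 4, 2009 is November 27, 2009.
Service was not by mail, so no mail extension applies.
November 27, 2009 is a Friday and not a court holiday, so no extension applies.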